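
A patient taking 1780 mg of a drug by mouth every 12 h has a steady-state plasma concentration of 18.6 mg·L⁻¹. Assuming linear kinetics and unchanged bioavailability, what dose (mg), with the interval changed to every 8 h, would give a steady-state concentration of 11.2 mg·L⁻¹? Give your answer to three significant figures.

715 mg

With linear kinetics, Css is proportional to dose rate (D/τ) at fixed clearance.
D₂ = D₁ × (Css,target / Css,current) × (τ₂/τ₁) = 1780 × (11.2/18.6) × (8/12) = 714.6 mg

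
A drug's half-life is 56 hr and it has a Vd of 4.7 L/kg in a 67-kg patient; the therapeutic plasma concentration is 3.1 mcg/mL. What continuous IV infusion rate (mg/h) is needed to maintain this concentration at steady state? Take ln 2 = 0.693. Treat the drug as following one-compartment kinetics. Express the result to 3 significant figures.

12.1 mg/h

Vd(total) = 67 kg × 4.7 L/kg = 314.9 L
k = 0.693/56 = 0.01238 h⁻¹, so CL = k·Vd = 0.01238 × 314.9 = 3.898 L/h
Infusion rate = CL × Css = 3.898 × 3.1 = 12.08 mg/h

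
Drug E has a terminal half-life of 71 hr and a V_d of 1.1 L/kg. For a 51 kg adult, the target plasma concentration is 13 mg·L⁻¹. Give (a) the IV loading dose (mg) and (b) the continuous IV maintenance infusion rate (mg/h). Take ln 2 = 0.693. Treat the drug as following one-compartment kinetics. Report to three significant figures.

Total Vd = 1.1 × 51 = 56.10 L
LD = Vd × C = 56.10 × 13 = 729.3 mg
CL = 0.693 × Vd / t½ = 0.693 × 56.10 / 71 = 0.5476 L/h
Infusion rate = CL × Css = 0.5476 × 13 = 7.119 mg/h

(a) 729 mg; (b) 7.12 mg/h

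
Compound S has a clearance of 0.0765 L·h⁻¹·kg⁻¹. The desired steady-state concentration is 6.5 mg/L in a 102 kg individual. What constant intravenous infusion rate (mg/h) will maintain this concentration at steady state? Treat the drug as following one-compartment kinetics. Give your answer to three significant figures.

CL = 0.0765 L·h⁻¹·kg⁻¹ × 102 kg = 7.803 L/h
At steady state, infusion rate equals elimination rate: rate in = CL × Css.
Infusion rate = CL · Css = 7.803 L/h × 6.5 mg/L = 50.72 mg/h

50.7 mg/h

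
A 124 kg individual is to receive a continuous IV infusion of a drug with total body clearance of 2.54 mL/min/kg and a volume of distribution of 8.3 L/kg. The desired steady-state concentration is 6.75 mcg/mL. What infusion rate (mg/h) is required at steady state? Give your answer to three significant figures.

128 mg/h

CL = 2.54 mL/min/kg × 124 kg = 315.0 mL/min = 315.0 × 60/1000 = 18.90 L/h
Infusion rate = CL · Css = 18.90 L/h × 6.75 mg/L = 127.6 mg/h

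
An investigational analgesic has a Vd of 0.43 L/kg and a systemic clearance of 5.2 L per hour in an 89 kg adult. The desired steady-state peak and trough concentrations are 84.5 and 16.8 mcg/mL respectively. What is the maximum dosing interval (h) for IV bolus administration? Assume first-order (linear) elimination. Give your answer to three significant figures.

Vd = 0.43 L/kg × 89 kg = 38.27 L
k = CL / Vd = 5.200 / 38.27 = 0.1359 h⁻¹
Between IV bolus doses, concentration decays as C = C₀·e^(−kτ), so C_peak/C_trough = e^(kτ).
τ_max = ln(C_peak/C_trough) / k = ln(84.5/16.8) / 0.1359 = 1.615 / 0.1359 = 11.88 h

11.9 h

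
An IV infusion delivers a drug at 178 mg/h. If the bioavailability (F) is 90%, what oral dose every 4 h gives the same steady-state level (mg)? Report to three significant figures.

To maintain the same Css, the systemic dosing rate must be unchanged: F·D/τ = infusion rate.
D = rate × τ / F = 178 × 4 / 0.9 = 791.1 mg

791 mg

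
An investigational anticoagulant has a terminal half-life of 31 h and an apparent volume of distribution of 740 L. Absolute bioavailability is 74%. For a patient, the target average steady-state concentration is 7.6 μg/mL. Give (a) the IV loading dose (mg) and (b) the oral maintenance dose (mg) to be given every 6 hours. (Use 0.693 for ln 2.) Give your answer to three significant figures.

LD = Vd × C = 740.0 × 7.6 = 5624 mg
CL = 0.693 × Vd / t½ = 0.693 × 740.0 / 31 = 16.54 L/h
D = CL × Css × τ / F = 16.54 × 7.6 × 6 / 0.74 = 1019 mg

(a) 5620 mg; (b) 1020 mg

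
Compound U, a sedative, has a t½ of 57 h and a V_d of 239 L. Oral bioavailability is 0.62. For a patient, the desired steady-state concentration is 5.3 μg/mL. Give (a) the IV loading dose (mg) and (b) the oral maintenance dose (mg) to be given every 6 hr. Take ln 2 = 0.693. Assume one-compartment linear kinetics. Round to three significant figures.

(a) 1270 mg; (b) 149 mg

LD = Vd × C = 239.0 × 5.3 = 1267 mg
CL = 0.693 × Vd / t½ = 0.693 × 239.0 / 57 = 2.906 L/h
D = CL × Css × τ / F = 2.906 × 5.3 × 6 / 0.62 = 149.0 mg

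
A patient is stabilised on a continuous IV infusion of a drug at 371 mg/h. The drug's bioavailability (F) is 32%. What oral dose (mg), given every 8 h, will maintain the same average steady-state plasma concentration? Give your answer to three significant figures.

To maintain the same Css, the systemic dosing rate must be unchanged: F·D/τ = infusion rate.
D = rate × τ / F = 371 × 8 / 0.32 = 9275 mg

9280 mg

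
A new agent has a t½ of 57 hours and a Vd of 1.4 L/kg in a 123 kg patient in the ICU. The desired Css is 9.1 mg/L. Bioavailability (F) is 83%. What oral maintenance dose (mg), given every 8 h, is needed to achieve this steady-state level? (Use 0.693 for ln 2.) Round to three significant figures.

Vd(total) = 123 kg × 1.4 L/kg = 172.2 L
CL = 0.693 × Vd / t½ = 0.693 × 172.2 / 57 = 2.094 L/h
D = CL × Css × τ / F = 2.094 × 9.1 × 8 / 0.83 = 183.7 mg

184 mg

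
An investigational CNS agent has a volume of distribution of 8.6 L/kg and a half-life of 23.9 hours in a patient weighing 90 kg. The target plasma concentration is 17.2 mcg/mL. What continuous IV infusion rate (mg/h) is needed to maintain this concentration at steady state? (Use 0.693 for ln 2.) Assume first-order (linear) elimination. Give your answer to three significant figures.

386 mg/h

Total Vd = 8.6 × 90 = 774.0 L
CL = ln 2 · Vd / t½ = 0.693 × 774.0 / 23.9 = 22.44 L/h
Infusion rate = CL × Css = 22.44 × 17.2 = 386.0 mg/h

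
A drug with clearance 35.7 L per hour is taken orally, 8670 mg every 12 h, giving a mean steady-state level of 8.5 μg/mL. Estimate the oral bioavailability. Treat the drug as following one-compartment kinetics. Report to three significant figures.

F·D/τ = CL·Css at steady state → F = CL·Css·τ / D.
F = 35.7 × 8.5 × 12 / 8670 = 0.420

0.420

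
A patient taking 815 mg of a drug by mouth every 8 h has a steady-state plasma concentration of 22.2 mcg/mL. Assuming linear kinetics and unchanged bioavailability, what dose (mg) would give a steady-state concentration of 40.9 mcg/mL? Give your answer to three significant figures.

With linear kinetics, Css is proportional to dose rate (D/τ) at fixed clearance.
D₂ = D₁ × (Css,target / Css,current) = 815 × 40.9/22.2 = 1502 mg

1500 mg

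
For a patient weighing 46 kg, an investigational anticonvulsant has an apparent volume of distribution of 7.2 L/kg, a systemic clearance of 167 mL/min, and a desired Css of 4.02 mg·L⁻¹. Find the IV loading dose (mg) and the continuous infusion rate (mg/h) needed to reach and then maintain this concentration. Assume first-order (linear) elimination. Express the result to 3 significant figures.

Vd(total) = 46 kg × 7.2 L/kg = 331.2 L
Loading: fill Vd to C_target → 331.2 L × 4.02 mg/L = 1331 mg
CL = 167 mL/min = 167 × 0.06 = 10.02 L/h
Maintenance: replace elimination → rate = CL × Css = 10.02 × 4.02 = 40.28 mg/h

(a) 1330 mg; (b) 40.3 mg/h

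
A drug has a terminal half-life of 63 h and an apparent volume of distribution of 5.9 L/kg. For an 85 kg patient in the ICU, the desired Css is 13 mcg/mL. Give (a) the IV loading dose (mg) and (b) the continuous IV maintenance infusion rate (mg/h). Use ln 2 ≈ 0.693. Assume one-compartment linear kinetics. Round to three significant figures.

(a) 6520 mg; (b) 71.7 mg/h

Vd = 5.9 L/kg × 85 kg = 501.5 L
LD = Vd × C = 501.5 × 13 = 6520 mg
CL = 0.693 × Vd / t½ = 0.693 × 501.5 / 63 = 5.517 L/h
Infusion rate = CL × Css = 5.517 × 13 = 71.72 mg/h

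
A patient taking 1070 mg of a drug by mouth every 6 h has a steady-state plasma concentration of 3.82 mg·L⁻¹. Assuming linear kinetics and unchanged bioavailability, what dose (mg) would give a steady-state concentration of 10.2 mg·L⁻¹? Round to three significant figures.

2860 mg

For first-order elimination, Css ∝ F·D/(CL·τ); F and CL are unchanged, so Css ∝ D/τ.
D₂ = D₁ × (Css,target / Css,current) = 1070 × 10.2/3.82 = 2857 mg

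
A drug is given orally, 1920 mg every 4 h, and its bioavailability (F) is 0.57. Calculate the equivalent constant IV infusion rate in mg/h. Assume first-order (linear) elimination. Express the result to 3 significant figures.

274 mg/h

Equivalent systemic input: infusion rate = F·D/τ.
Rate = 0.57 × 1920 / 4 = 273.6 mg/h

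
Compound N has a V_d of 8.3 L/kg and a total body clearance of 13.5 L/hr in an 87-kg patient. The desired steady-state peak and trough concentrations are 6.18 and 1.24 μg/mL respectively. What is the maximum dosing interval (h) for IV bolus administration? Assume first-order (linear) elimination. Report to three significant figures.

Vd = 8.3 L/kg × 87 kg = 722.1 L
k = CL / Vd = 13.50 / 722.1 = 0.01870 h⁻¹
Between IV bolus doses, concentration decays as C = C₀·e^(−kτ), so C_peak/C_trough = e^(kτ).
τ_max = ln(C_peak/C_trough) / k = ln(6.18/1.24) / 0.01870 = 1.606 / 0.01870 = 85.88 h

85.9 h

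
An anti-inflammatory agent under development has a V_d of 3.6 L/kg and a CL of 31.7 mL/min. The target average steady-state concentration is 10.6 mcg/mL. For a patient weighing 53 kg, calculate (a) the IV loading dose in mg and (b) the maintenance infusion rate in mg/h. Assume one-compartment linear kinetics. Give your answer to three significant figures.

(a) 2020 mg; (b) 20.2 mg/h

Vd = 3.6 L/kg × 53 kg = 190.8 L
LD = Vd · C_target = 190.8 × 10.6 = 2022 mg
CL = 31.7 mL/min × 60/1000 = 1.902 L/h
Infusion rate = 1.902 L/h × 10.6 mg/L = 20.16 mg/h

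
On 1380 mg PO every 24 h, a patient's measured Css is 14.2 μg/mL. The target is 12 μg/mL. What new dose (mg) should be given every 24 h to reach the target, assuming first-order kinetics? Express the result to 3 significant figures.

1170 mg

With linear kinetics, Css is proportional to dose rate (D/τ) at fixed clearance.
D₂ = D₁ × (Css,target / Css,current) = 1380 × 12/14.2 = 1166 mg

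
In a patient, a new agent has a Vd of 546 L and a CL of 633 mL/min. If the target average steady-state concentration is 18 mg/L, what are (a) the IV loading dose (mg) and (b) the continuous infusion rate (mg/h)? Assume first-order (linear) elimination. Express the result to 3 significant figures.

Loading: fill Vd to C_target → 546.0 L × 18 mg/L = 9828 mg
CL = 633 mL/min × 60/1000 = 37.98 L/h
Maintenance infusion rate = CL × Css = 37.98 × 18 = 683.6 mg/h

(a) 9830 mg; (b) 684 mg/h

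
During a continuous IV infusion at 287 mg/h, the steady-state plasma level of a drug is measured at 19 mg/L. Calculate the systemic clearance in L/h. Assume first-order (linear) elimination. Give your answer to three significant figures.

At steady state, infusion rate = CL × Css, so CL = rate / Css.
CL = 287 / 19 = 15.11 L/h

15.1 L/h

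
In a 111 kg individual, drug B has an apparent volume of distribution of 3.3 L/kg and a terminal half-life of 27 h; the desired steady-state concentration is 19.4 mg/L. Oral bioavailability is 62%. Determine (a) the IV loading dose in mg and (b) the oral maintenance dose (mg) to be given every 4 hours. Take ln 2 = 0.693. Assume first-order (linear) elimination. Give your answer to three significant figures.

Vd(total) = 111 kg × 3.3 L/kg = 366.3 L
LD = Vd × C = 366.3 × 19.4 = 7106 mg
CL = 0.693 × Vd / t½ = 0.693 × 366.3 / 27 = 9.402 L/h
D = CL × Css × τ / F = 9.402 × 19.4 × 4 / 0.62 = 1177 mg

(a) 7110 mg; (b) 1180 mg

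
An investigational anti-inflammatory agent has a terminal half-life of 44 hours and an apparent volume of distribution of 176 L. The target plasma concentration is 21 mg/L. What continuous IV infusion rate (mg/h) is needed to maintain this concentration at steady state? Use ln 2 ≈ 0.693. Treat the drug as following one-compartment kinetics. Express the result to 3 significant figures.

k = 0.693/44 = 0.01575 h⁻¹, so CL = k·Vd = 0.01575 × 176.0 = 2.772 L/h
Infusion rate = CL × Css = 2.772 × 21 = 58.21 mg/h

58.2 mg/h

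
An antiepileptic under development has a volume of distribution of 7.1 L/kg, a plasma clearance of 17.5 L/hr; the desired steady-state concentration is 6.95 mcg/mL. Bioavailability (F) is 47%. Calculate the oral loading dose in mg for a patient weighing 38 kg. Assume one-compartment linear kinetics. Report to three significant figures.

3990 mg

Vd = 7.1 L/kg × 38 kg = 269.8 L
LD = Vd × C / F = 269.8 × 6.950 / 0.47 = 3990 mg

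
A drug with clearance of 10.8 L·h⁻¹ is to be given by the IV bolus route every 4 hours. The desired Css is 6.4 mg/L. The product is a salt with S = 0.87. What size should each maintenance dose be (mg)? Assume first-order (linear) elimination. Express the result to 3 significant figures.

D = CL × Css × τ / S = 10.80 × 6.4 × 4 / 0.87 = 317.8 mg

318 mg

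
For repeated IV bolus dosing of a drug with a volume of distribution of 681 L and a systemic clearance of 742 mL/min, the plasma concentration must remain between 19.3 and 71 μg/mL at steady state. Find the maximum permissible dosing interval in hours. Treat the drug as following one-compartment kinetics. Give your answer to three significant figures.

Convert clearance: 742 mL/min × 60 min/h ÷ 1000 mL/L = 44.52 L/h
k = CL / Vd = 44.52 / 681.0 = 0.06537 h⁻¹
Between IV bolus doses, concentration decays as C = C₀·e^(−kτ), so C_peak/C_trough = e^(kτ).
τ_max = ln(C_peak/C_trough) / k = ln(71/19.3) / 0.06537 = 1.303 / 0.06537 = 19.93 h

19.9 h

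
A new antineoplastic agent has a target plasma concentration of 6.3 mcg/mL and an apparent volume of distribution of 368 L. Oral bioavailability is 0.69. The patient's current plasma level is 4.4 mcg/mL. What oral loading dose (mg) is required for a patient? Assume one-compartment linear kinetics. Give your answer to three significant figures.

1010 mg

The loading dose fills Vd to the target concentration.
Concentration deficit ΔC = 6.3 − 4.4 = 1.900 mg/L
LD = Vd × ΔC / F = 368.0 × 1.900 / 0.69 = 1013 mg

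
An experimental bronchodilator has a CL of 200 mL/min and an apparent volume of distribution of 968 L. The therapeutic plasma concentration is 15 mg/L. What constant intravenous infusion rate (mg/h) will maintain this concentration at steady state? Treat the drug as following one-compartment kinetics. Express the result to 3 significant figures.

180 mg/h

Convert clearance: 200 mL/min × 60 min/h ÷ 1000 mL/L = 12.00 L/h
Vd does not affect the maintenance rate; only clearance governs steady-state input.
R₀ = 12.00 × 15 = 180.0 mg/h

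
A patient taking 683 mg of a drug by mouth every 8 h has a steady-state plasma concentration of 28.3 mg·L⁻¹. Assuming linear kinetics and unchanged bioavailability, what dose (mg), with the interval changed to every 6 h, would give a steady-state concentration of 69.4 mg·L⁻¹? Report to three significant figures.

1260 mg

With linear kinetics, Css is proportional to dose rate (D/τ) at fixed clearance.
D₂ = D₁ × (Css,target / Css,current) × (τ₂/τ₁) = 683 × (69.4/28.3) × (6/8) = 1256 mg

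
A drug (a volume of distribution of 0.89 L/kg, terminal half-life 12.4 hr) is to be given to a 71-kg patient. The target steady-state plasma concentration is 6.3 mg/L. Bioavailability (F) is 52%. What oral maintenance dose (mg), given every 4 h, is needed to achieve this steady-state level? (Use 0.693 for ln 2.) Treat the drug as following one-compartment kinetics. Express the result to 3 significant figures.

171 mg

Vd = 0.89 L/kg × 71 kg = 63.19 L
k = 0.693/12.4 = 0.05589 h⁻¹, so CL = k·Vd = 0.05589 × 63.19 = 3.532 L/h
D = CL × Css × τ / F = 3.532 × 6.3 × 4 / 0.52 = 171.2 mg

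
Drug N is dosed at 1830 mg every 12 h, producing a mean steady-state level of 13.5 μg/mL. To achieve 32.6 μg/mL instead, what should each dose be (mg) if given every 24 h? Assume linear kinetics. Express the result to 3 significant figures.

With linear kinetics, Css is proportional to dose rate (D/τ) at fixed clearance.
D₂ = D₁ × (Css,target / Css,current) × (τ₂/τ₁) = 1830 × (32.6/13.5) × (24/12) = 8838 mg

8840 mg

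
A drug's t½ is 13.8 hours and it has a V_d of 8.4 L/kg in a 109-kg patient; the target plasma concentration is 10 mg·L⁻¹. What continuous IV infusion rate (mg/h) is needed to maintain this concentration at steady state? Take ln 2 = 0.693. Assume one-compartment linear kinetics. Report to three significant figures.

460 mg/h

Vd(total) = 109 kg × 8.4 L/kg = 915.6 L
k = 0.693/13.8 = 0.05022 h⁻¹, so CL = k·Vd = 0.05022 × 915.6 = 45.98 L/h
Infusion rate = CL × Css = 45.98 × 10 = 459.8 mg/h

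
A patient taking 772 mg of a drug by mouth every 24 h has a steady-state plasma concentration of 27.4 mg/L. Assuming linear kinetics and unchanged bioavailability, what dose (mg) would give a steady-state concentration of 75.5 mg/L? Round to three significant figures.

2130 mg

With linear kinetics, Css is proportional to dose rate (D/τ) at fixed clearance.
D₂ = D₁ × (Css,target / Css,current) = 772 × 75.5/27.4 = 2127 mg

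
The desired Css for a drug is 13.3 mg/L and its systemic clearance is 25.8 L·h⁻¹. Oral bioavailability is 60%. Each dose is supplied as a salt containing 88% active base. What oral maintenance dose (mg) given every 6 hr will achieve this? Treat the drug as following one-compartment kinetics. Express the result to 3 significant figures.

At steady state, dose per interval replaces the amount cleared in that interval: F·S·D/τ = CL·Css.
D = CL × Css × τ / F / S = 25.80 × 13.3 × 6 / 0.6 / 0.88 = 3899 mg

3900 mg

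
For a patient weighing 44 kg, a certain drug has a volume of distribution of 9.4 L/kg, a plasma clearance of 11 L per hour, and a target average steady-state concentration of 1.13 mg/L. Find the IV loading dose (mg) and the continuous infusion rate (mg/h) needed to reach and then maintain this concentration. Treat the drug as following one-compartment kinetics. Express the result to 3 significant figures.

Total Vd = 9.4 × 44 = 413.6 L
Loading: fill Vd to C_target → 413.6 L × 1.13 mg/L = 467.4 mg
Infusion rate = 11.00 L/h × 1.13 mg/L = 12.43 mg/h

(a) 467 mg; (b) 12.4 mg/h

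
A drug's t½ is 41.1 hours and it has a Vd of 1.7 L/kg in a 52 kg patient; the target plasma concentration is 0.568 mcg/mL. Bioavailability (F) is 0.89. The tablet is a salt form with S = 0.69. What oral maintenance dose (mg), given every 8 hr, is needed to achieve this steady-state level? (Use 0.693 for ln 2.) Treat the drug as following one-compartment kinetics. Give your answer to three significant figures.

Vd = 1.7 L/kg × 52 kg = 88.40 L
CL = 0.693 × Vd / t½ = 0.693 × 88.40 / 41.1 = 1.491 L/h
D = CL × Css × τ / F / S = 1.491 × 0.568 × 8 / 0.89 / 0.69 = 11.03 mg

11.0 mg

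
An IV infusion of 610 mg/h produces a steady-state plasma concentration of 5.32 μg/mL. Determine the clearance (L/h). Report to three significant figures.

At steady state, infusion rate = CL × Css, so CL = rate / Css.
CL = 610 / 5.32 = 114.7 L/h

115 L/h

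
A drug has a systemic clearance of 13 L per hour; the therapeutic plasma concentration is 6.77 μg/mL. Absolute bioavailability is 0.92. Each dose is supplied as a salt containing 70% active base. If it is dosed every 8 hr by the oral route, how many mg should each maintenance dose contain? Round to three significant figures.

At steady state, dose per interval replaces the amount cleared in that interval: F·S·D/τ = CL·Css.
D = CL × Css × τ / F / S = 13.00 × 6.77 × 8 / 0.92 / 0.7 = 1093 mg

1090 mg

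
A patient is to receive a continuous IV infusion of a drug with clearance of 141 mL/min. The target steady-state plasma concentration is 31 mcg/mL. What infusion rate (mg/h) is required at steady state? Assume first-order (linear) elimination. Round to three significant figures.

CL = 141 mL/min × 60/1000 = 8.460 L/h
R₀ = 8.460 × 31 = 262.3 mg/h

262 mg/h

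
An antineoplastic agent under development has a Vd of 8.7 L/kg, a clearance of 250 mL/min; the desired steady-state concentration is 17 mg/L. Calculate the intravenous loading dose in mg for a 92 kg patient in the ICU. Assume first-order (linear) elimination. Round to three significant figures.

Vd(total) = 92 kg × 8.7 L/kg = 800.4 L
The loading dose fills Vd to the target concentration; clearance is irrelevant here.
LD = Vd × C = 800.4 × 17.00 = 13610 mg

13600 mg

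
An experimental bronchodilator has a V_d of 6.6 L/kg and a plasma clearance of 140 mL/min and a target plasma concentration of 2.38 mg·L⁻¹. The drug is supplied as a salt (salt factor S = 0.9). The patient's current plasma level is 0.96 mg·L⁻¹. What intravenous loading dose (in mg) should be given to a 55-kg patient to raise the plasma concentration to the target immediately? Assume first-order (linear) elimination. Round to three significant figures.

Total Vd = 6.6 × 55 = 363.0 L
Concentration deficit ΔC = 2.38 − 0.96 = 1.420 mg/L
LD = Vd × ΔC / S = 363.0 × 1.420 / 0.9 = 572.7 mg

573 mg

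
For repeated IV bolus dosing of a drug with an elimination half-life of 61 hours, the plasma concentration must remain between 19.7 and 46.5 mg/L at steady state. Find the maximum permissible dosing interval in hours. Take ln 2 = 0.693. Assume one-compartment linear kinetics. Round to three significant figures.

k = 0.693 / t½ = 0.693 / 61 = 0.01136 h⁻¹
Between IV bolus doses, concentration decays as C = C₀·e^(−kτ), so C_peak/C_trough = e^(kτ).
τ_max = ln(C_peak/C_trough) / k = ln(46.5/19.7) / 0.01136 = 0.8588 / 0.01136 = 75.60 h

75.6 h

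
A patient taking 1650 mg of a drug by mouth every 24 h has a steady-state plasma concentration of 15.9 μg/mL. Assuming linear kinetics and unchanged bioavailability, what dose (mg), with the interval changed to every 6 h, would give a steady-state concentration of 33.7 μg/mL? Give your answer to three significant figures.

For first-order elimination, Css ∝ F·D/(CL·τ); F and CL are unchanged, so Css ∝ D/τ.
D₂ = D₁ × (Css,target / Css,current) × (τ₂/τ₁) = 1650 × (33.7/15.9) × (6/24) = 874.3 mg

874 mg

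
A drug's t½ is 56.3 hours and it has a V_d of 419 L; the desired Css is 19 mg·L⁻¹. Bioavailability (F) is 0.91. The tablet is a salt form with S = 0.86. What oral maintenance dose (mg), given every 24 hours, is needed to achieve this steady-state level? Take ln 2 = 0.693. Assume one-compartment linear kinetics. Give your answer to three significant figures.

3010 mg

k = 0.693/56.3 = 0.01231 h⁻¹, so CL = k·Vd = 0.01231 × 419.0 = 5.158 L/h
D = CL × Css × τ / F / S = 5.158 × 19 × 24 / 0.91 / 0.86 = 3005 mg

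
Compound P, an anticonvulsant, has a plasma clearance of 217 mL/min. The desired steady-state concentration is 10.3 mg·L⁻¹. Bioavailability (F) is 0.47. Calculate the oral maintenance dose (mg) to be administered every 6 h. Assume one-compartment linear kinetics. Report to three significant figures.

CL = 217 mL/min × 60/1000 = 13.02 L/h
At steady state, dose per interval replaces the amount cleared in that interval: F·D/τ = CL·Css.
D = CL × Css × τ / F = 13.02 × 10.3 × 6 / 0.47 = 1712 mg

1710 mg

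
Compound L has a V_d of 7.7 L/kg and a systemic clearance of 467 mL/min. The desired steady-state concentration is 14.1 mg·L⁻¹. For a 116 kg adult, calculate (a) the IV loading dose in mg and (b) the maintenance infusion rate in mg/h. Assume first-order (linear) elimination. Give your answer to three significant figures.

Vd = 7.7 L/kg × 116 kg = 893.2 L
LD = Vd · C_target = 893.2 × 14.1 = 12590 mg
Convert clearance: 467 mL/min × 60 min/h ÷ 1000 mL/L = 28.02 L/h
Maintenance infusion rate = CL × Css = 28.02 × 14.1 = 395.1 mg/h

(a) 12600 mg; (b) 395 mg/h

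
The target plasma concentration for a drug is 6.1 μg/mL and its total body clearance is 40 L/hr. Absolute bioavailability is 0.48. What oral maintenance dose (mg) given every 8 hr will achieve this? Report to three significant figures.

4070 mg

D = CL × Css × τ / F = 40.00 × 6.1 × 8 / 0.48 = 4067 mg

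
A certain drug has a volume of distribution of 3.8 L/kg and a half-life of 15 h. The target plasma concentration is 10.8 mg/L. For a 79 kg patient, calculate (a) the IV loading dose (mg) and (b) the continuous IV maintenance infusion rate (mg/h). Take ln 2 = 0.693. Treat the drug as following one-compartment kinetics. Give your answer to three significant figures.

(a) 3240 mg; (b) 150 mg/h

Vd(total) = 79 kg × 3.8 L/kg = 300.2 L
LD = Vd × C = 300.2 × 10.8 = 3242 mg
CL = 0.693 × Vd / t½ = 0.693 × 300.2 / 15 = 13.87 L/h
Infusion rate = CL × Css = 13.87 × 10.8 = 149.8 mg/h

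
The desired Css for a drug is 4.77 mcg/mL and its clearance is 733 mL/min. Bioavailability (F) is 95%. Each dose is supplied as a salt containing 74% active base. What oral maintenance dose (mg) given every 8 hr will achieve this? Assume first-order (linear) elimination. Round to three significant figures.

2390 mg

CL = 733 mL/min × 60/1000 = 43.98 L/h
D = CL × Css × τ / F / S = 43.98 × 4.77 × 8 / 0.95 / 0.74 = 2387 mg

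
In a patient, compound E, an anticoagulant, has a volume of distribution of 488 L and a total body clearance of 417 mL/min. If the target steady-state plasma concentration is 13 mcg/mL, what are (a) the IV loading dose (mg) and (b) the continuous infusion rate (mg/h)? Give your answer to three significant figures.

Loading dose = Vd × C = 488.0 × 13 = 6344 mg
CL = 417 mL/min × 60/1000 = 25.02 L/h
Maintenance: replace elimination → rate = CL × Css = 25.02 × 13 = 325.3 mg/h

(a) 6340 mg; (b) 325 mg/h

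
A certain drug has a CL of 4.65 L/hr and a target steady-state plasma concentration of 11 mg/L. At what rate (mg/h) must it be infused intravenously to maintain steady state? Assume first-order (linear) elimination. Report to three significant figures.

Infusion rate = CL · Css = 4.650 L/h × 11 mg/L = 51.15 mg/h

51.2 mg/h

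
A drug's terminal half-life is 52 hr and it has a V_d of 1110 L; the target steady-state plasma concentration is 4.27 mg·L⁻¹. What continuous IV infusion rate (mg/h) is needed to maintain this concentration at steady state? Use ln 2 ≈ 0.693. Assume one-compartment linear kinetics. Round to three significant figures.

63.2 mg/h

CL = 0.693 × Vd / t½ = 0.693 × 1110 / 52 = 14.79 L/h
Infusion rate = CL × Css = 14.79 × 4.27 = 63.15 mg/h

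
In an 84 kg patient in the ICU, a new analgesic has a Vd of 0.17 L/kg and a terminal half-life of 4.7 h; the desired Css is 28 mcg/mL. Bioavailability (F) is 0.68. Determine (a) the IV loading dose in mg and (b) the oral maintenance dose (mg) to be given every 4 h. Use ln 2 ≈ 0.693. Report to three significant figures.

Total Vd = 0.17 × 84 = 14.28 L
LD = Vd × C = 14.28 × 28 = 399.8 mg
CL = 0.693 × Vd / t½ = 0.693 × 14.28 / 4.7 = 2.106 L/h
D = CL × Css × τ / F = 2.106 × 28 × 4 / 0.68 = 346.9 mg

(a) 400 mg; (b) 347 mg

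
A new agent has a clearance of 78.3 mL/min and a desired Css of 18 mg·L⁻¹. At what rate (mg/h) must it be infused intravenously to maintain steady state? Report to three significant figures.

84.6 mg/h

Convert clearance: 78.3 mL/min × 60 min/h ÷ 1000 mL/L = 4.698 L/h
At steady state, infusion rate equals elimination rate: rate in = CL × Css.
R₀ = 4.698 × 18 = 84.56 mg/h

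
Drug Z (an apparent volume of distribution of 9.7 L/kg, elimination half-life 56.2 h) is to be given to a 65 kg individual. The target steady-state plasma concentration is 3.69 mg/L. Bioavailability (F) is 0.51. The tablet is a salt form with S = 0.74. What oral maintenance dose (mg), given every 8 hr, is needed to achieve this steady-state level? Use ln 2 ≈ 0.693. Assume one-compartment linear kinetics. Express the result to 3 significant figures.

608 mg

Total Vd = 9.7 × 65 = 630.5 L
k = 0.693/56.2 = 0.01233 h⁻¹, so CL = k·Vd = 0.01233 × 630.5 = 7.774 L/h
D = CL × Css × τ / F / S = 7.774 × 3.69 × 8 / 0.51 / 0.74 = 608.1 mg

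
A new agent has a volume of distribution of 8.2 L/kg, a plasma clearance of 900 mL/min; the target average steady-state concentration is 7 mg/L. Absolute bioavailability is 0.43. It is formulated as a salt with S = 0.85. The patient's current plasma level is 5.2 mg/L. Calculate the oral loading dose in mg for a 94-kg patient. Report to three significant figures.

3800 mg

Vd = 8.2 L/kg × 94 kg = 770.8 L
Concentration deficit ΔC = 7 − 5.2 = 1.800 mg/L
LD = Vd × ΔC / F / S = 770.8 × 1.800 / 0.43 / 0.85 = 3796 mg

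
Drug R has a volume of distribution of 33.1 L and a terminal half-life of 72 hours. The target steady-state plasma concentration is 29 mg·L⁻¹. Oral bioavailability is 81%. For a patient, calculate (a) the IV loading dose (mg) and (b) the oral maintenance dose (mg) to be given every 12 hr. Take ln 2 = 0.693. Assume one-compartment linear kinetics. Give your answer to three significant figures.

(a) 960 mg; (b) 137 mg

LD = Vd × C = 33.10 × 29 = 959.9 mg
CL = 0.693 × Vd / t½ = 0.693 × 33.10 / 72 = 0.3186 L/h
D = CL × Css × τ / F = 0.3186 × 29 × 12 / 0.81 = 136.9 mg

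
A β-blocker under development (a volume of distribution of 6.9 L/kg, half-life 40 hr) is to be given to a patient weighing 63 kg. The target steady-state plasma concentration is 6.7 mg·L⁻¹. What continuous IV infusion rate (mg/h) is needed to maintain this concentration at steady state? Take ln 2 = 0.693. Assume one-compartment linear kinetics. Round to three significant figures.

50.5 mg/h

Vd(total) = 63 kg × 6.9 L/kg = 434.7 L
CL = ln 2 · Vd / t½ = 0.693 × 434.7 / 40 = 7.531 L/h
Infusion rate = CL × Css = 7.531 × 6.7 = 50.46 mg/h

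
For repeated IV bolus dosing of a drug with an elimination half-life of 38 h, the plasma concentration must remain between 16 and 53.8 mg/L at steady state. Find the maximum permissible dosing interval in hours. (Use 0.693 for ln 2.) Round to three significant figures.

66.5 h

k = 0.693 / t½ = 0.693 / 38 = 0.01824 h⁻¹
Between IV bolus doses, concentration decays as C = C₀·e^(−kτ), so C_peak/C_trough = e^(kτ).
τ_max = ln(C_peak/C_trough) / k = ln(53.8/16) / 0.01824 = 1.213 / 0.01824 = 66.50 h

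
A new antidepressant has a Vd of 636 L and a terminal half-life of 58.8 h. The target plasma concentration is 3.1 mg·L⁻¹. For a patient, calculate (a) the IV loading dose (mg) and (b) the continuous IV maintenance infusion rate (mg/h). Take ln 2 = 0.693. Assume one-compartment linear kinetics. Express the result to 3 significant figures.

(a) 1970 mg; (b) 23.2 mg/h

LD = Vd × C = 636.0 × 3.1 = 1972 mg
CL = 0.693 × Vd / t½ = 0.693 × 636.0 / 58.8 = 7.496 L/h
Infusion rate = CL × Css = 7.496 × 3.1 = 23.24 mg/h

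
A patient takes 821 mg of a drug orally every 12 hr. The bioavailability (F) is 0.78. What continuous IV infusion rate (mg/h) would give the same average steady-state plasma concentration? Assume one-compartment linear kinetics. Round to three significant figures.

53.4 mg/h

Equivalent systemic input: infusion rate = F·D/τ.
Rate = 0.78 × 821 / 12 = 53.37 mg/h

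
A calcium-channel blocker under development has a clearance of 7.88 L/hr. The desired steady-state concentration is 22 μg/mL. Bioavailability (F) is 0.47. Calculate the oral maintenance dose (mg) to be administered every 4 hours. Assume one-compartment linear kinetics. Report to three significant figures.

1480 mg

At steady state, dose per interval replaces the amount cleared in that interval: F·D/τ = CL·Css.
D = CL × Css × τ / F = 7.880 × 22 × 4 / 0.47 = 1475 mg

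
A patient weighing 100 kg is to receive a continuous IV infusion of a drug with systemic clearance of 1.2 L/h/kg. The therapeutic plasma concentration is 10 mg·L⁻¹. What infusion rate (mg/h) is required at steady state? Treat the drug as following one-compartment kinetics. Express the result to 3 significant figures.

1200 mg/h

CL = 1.2 L/h/kg × 100 kg = 120.0 L/h
Rate = CL × Css = 120.0 × 10 = 1200 mg/h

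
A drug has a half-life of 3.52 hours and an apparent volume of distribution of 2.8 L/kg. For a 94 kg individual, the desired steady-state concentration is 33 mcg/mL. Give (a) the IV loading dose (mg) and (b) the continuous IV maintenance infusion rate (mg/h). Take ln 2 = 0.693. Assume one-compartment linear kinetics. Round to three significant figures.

Total Vd = 2.8 × 94 = 263.2 L
LD = Vd × C = 263.2 × 33 = 8686 mg
CL = 0.693 × Vd / t½ = 0.693 × 263.2 / 3.52 = 51.82 L/h
Infusion rate = CL × Css = 51.82 × 33 = 1710 mg/h

(a) 8690 mg; (b) 1710 mg/h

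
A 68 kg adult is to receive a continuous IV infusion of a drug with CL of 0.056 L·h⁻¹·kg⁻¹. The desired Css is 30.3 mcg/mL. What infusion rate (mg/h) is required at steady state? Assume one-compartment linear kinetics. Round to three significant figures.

115 mg/h

CL = 0.056 L·h⁻¹·kg⁻¹ × 68 kg = 3.808 L/h
At steady state, infusion rate equals elimination rate: rate in = CL × Css.
Rate = CL × Css = 3.808 × 30.3 = 115.4 mg/h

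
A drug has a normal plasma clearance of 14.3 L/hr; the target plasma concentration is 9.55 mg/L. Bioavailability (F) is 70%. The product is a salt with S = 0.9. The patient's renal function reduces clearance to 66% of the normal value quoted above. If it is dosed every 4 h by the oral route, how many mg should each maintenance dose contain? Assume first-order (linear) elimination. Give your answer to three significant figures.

572 mg

Patient clearance = 0.66 × 14.30 = 9.438 L/h
D = CL × Css × τ / F / S = 9.438 × 9.55 × 4 / 0.7 / 0.9 = 572.3 mg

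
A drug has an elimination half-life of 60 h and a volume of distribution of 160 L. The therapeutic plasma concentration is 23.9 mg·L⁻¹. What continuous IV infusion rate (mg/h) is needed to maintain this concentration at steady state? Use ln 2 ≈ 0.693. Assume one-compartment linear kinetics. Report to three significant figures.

44.2 mg/h

k = 0.693/60 = 0.01155 h⁻¹, so CL = k·Vd = 0.01155 × 160.0 = 1.848 L/h
Infusion rate = CL × Css = 1.848 × 23.9 = 44.17 mg/h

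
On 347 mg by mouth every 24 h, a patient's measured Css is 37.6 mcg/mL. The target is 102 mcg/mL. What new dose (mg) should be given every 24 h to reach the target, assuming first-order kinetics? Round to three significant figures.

941 mg

With linear kinetics, Css is proportional to dose rate (D/τ) at fixed clearance.
D₂ = D₁ × (Css,target / Css,current) = 347 × 102/37.6 = 941.3 mg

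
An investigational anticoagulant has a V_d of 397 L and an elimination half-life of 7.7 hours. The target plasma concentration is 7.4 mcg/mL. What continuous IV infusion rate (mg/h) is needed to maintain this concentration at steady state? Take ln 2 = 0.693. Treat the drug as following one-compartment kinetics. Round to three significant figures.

CL = ln 2 · Vd / t½ = 0.693 × 397.0 / 7.7 = 35.73 L/h
Infusion rate = CL × Css = 35.73 × 7.4 = 264.4 mg/h

264 mg/h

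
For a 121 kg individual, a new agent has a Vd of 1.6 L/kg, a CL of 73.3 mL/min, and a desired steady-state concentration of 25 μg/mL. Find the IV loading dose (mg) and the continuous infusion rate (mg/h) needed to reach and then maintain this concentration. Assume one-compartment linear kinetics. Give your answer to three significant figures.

Vd = 1.6 L/kg × 121 kg = 193.6 L
Loading: fill Vd to C_target → 193.6 L × 25 mg/L = 4840 mg
CL = 73.3 mL/min × 60/1000 = 4.398 L/h
Maintenance: replace elimination → rate = CL × Css = 4.398 × 25 = 110.0 mg/h

(a) 4840 mg; (b) 110 mg/h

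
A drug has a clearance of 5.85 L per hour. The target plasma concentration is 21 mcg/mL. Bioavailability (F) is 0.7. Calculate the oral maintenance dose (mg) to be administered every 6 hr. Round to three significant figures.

D = CL × Css × τ / F = 5.850 × 21 × 6 / 0.7 = 1053 mg

1050 mg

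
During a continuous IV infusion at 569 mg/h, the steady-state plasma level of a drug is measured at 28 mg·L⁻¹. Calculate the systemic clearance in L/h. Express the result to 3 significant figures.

20.3 L/h

At steady state, infusion rate = CL × Css, so CL = rate / Css.
CL = 569 / 28 = 20.32 L/h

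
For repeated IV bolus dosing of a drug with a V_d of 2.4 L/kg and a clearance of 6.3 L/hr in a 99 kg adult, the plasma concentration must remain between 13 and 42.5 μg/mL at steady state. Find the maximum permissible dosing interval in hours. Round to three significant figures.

Vd = 2.4 L/kg × 99 kg = 237.6 L
k = CL / Vd = 6.300 / 237.6 = 0.02652 h⁻¹
Between IV bolus doses, concentration decays as C = C₀·e^(−kτ), so C_peak/C_trough = e^(kτ).
τ_max = ln(C_peak/C_trough) / k = ln(42.5/13) / 0.02652 = 1.185 / 0.02652 = 44.68 h

44.7 h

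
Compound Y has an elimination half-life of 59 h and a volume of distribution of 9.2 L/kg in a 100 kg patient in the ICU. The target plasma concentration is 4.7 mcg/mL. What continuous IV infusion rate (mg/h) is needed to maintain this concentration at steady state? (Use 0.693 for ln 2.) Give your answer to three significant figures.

50.8 mg/h

Vd = 9.2 L/kg × 100 kg = 920.0 L
k = 0.693/59 = 0.01175 h⁻¹, so CL = k·Vd = 0.01175 × 920.0 = 10.81 L/h
Infusion rate = CL × Css = 10.81 × 4.7 = 50.81 mg/h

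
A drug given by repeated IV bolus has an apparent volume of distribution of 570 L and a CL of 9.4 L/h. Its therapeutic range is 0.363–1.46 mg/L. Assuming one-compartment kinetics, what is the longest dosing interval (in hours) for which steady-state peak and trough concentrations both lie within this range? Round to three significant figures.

k = CL / Vd = 9.400 / 570.0 = 0.01649 h⁻¹
Between IV bolus doses, concentration decays as C = C₀·e^(−kτ), so C_peak/C_trough = e^(kτ).
τ_max = ln(C_peak/C_trough) / k = ln(1.46/0.363) / 0.01649 = 1.392 / 0.01649 = 84.41 h

84.4 h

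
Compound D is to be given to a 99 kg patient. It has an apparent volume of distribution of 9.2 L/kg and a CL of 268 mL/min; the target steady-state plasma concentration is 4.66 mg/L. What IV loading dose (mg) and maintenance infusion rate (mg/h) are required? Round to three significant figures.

Total Vd = 9.2 × 99 = 910.8 L
LD = Vd · C_target = 910.8 × 4.66 = 4244 mg
CL = 268 mL/min = 268 × 0.06 = 16.08 L/h
Infusion rate = 16.08 L/h × 4.66 mg/L = 74.93 mg/h

(a) 4240 mg; (b) 74.9 mg/h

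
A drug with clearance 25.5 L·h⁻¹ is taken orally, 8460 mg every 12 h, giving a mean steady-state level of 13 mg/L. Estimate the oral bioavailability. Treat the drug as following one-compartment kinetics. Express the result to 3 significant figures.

0.470

F·D/τ = CL·Css at steady state → F = CL·Css·τ / D.
F = 25.5 × 13 × 12 / 8460 = 0.470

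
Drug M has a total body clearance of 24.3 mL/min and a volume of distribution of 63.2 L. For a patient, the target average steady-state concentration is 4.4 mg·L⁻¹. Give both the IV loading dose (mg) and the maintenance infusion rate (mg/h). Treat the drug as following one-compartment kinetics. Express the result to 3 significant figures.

LD = Vd · C_target = 63.20 × 4.4 = 278.1 mg
CL = 24.3 mL/min = 24.3 × 0.06 = 1.458 L/h
Maintenance: replace elimination → rate = CL × Css = 1.458 × 4.4 = 6.415 mg/h

(a) 278 mg; (b) 6.42 mg/h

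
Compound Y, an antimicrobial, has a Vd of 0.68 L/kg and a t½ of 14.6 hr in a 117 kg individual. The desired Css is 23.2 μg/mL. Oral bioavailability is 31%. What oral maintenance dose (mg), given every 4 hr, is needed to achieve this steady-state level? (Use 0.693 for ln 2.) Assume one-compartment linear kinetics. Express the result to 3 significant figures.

1130 mg

Vd(total) = 117 kg × 0.68 L/kg = 79.56 L
CL = ln 2 · Vd / t½ = 0.693 × 79.56 / 14.6 = 3.776 L/h
D = CL × Css × τ / F = 3.776 × 23.2 × 4 / 0.31 = 1130 mg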